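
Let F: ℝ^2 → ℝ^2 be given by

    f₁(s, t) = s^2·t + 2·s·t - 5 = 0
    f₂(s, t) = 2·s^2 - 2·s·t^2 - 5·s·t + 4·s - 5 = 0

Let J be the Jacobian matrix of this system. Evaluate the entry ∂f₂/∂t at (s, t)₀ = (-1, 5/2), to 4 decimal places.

∂f₂/∂t = -4·s·t - 5·s.
At (-1, 5/2) this is 15.0000.

15.0000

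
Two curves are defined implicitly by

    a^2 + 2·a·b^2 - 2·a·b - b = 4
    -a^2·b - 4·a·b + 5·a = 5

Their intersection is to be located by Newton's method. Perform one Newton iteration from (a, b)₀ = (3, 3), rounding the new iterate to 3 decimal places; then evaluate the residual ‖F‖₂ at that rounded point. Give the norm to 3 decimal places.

14.081

At (3, 3): F = (38.000, -53.000).
Jacobian J = [[2·a + 2·b^2 - 2·b, 4·a·b - 2·a - 1], [-2·a·b - 4·b + 5, -a^2 - 4·a]].
At the point, J = [[18.000, 29.000], [-25.000, -21.000]] (det J = 347.000).
Solving J·Δ = −F gives Δ = (-2.130, 0.012).
Then the next iterate is (a, b)₁ = (0.870, 3.012).
Re-evaluating at (0.870, 3.012): F = (4.28955, -13.41154), so ‖F‖₂ = 14.081.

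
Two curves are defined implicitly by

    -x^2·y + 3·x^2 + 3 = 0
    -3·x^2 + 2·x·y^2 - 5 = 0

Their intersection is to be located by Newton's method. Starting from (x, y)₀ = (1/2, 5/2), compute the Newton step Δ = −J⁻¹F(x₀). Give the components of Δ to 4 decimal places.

At (1/2, 5/2): F = (3.1250, 0.5000).
Jacobian J = [[-2·x·y + 6·x, -x^2], [-6·x + 2·y^2, 4·x·y]].
At the point, J = [[0.5000, -0.2500], [9.5000, 5.0000]] (det J = 4.8750).
Solving J·Δ = −F gives Δ = (-3.2308, 6.0385).

(-3.2308, 6.0385)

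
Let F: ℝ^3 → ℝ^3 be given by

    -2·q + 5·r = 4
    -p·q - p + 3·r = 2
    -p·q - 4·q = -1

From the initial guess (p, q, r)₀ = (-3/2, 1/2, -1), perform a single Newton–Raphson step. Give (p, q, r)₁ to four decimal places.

(-0.0392, 0.1078, 0.8431)

At (-3/2, 1/2, -1): F = (-10.0000, -2.7500, -0.2500).
Jacobian J = [[0, -2, 5], [-q - 1, -p, 3], [-q, -p - 4, 0]].
At the point, J = [[0.0000, -2.0000, 5.0000], [-1.5000, 1.5000, 3.0000], [-0.5000, -2.5000, 0.0000]] (det J = 25.5000).
Solving J·Δ = −F gives Δ = (1.4608, -0.3922, 1.8431).
Then the next iterate is (p, q, r)₁ = (-0.0392, 0.1078, 0.8431).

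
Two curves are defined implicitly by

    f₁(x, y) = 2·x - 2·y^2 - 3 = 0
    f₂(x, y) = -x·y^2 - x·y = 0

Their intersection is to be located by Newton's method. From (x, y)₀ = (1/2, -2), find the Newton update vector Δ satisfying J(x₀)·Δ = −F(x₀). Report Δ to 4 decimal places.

At (1/2, -2): F = (-10.0000, -1.0000).
Jacobian J = [[2, -4·y], [-y^2 - y, -2·x·y - x]].
At the point, J = [[2.0000, 8.0000], [-2.0000, 1.5000]] (det J = 19.0000).
Solving J·Δ = −F gives Δ = (0.3684, 1.1579).

(0.3684, 1.1579)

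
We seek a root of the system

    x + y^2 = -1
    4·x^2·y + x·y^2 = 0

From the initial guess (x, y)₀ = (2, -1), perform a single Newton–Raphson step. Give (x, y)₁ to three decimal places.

At (2, -1): F = (4.000, -14.000).
Jacobian J = [[1, 2·y], [8·x·y + y^2, 4·x^2 + 2·x·y]].
At the point, J = [[1.000, -2.000], [-15.000, 12.000]] (det J = -18.000).
Solving J·Δ = −F gives Δ = (1.111, 2.556).
Then the next iterate is (x, y)₁ = (3.111, 1.556).

(3.111, 1.556)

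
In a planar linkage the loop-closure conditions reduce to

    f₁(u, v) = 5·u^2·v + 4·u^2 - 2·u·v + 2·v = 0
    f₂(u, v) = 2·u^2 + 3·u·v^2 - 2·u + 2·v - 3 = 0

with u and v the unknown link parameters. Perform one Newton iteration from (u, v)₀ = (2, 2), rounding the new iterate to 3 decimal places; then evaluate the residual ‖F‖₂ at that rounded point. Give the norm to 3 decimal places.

17.278

At (2, 2): F = (52.000, 29.000).
Jacobian J = [[10·u·v + 8·u - 2·v, 5·u^2 - 2·u + 2], [4·u + 3·v^2 - 2, 6·u·v + 2]].
At the point, J = [[52.000, 18.000], [18.000, 26.000]] (det J = 1028.000).
Solving J·Δ = −F gives Δ = (-0.807, -0.556).
Then the next iterate is (u, v)₁ = (1.193, 1.444).
Re-evaluating at (1.193, 1.444): F = (15.41147, 7.81120), so ‖F‖₂ = 17.278.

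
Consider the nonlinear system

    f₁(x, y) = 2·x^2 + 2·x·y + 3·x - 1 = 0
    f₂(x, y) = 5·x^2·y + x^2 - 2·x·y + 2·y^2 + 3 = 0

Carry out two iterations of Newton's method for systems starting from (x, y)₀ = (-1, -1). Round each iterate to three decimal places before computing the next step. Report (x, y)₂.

(-0.868, -1.208)

At (-1, -1): F = (0.000, -1.000).
Jacobian J = [[4·x + 2·y + 3, 2·x], [10·x·y + 2·x - 2·y, 5·x^2 - 2·x + 4·y]].
At the point, J = [[-3.000, -2.000], [10.000, 3.000]] (det J = 11.000).
Solving J·Δ = −F gives Δ = (0.182, -0.273).
Then the next iterate is (x, y)₁ = (-0.818, -1.273).
Round to (-0.818, -1.273) and repeat: F = (-0.03312, 0.56858), J = [[-2.818, -1.636], [11.32314, -0.11038]].
Δ = (-0.050, 0.065), so (x, y)₂ = (-0.868, -1.208).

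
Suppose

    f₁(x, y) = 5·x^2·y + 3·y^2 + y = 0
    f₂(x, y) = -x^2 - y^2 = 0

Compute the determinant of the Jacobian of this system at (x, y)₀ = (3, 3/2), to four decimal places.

195.0000

J = [[10·x·y, 5·x^2 + 6·y + 1], [-2·x, -2·y]].
At the point, J = [[45.0000, 55.0000], [-6.0000, -3.0000]].
det J = 195.0000.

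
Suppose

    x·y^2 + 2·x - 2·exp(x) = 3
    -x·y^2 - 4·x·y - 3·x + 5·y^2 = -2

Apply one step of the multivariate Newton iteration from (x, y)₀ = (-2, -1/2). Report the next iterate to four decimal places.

At (-2, -1/2): F = (-7.770671, 5.7500).
Jacobian J = [[y^2 - 2·exp(x) + 2, 2·x·y], [-y^2 - 4·y - 3, -2·x·y - 4·x + 10·y]].
At the point, J = [[1.979329, 2.0000], [-1.2500, 1.0000]] (det J = 4.479329).
Solving J·Δ = −F gives Δ = (4.3021, -0.3723).
Then the next iterate is (x, y)₁ = (2.3021, -0.8723).

(2.3021, -0.8723)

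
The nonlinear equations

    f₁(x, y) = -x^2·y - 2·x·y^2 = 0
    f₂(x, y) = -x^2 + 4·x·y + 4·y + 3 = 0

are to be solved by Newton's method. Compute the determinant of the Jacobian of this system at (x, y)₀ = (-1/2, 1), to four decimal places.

J = [[-2·x·y - 2·y^2, -x^2 - 4·x·y], [-2·x + 4·y, 4·x + 4]].
At the point, J = [[-1.0000, 1.7500], [5.0000, 2.0000]].
det J = -10.7500.

-10.7500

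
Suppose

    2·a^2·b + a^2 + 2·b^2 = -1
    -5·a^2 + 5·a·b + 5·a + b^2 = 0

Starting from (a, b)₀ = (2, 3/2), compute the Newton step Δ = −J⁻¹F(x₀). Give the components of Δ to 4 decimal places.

(-0.5687, -0.8858)

At (2, 3/2): F = (21.5000, 7.2500).
Jacobian J = [[4·a·b + 2·a, 2·a^2 + 4·b], [-10·a + 5·b + 5, 5·a + 2·b]].
At the point, J = [[16.0000, 14.0000], [-7.5000, 13.0000]] (det J = 313.0000).
Solving J·Δ = −F gives Δ = (-0.5687, -0.8858).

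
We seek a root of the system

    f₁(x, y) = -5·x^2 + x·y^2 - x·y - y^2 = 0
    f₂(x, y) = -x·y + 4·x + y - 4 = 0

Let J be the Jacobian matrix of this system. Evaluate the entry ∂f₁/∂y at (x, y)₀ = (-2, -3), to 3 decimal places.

20.000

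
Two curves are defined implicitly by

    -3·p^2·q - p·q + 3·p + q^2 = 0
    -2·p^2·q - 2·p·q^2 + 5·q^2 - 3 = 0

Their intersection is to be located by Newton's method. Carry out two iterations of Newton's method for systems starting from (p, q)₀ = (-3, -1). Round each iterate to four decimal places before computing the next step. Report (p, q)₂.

(-0.0562, -0.5909)

At (-3, -1): F = (16.0000, 26.0000).
Jacobian J = [[-6·p·q - q + 3, -3·p^2 - p + 2·q], [-4·p·q - 2·q^2, -2·p^2 - 4·p·q + 10·q]].
At the point, J = [[-14.0000, -26.0000], [-14.0000, -40.0000]] (det J = 196.0000).
Solving J·Δ = −F gives Δ = (-0.1837, 0.7143).
Then the next iterate is (p, q)₁ = (-3.1837, -0.2857).
Round to (-3.1837, -0.2857) and repeat: F = (-1.691540, 3.719538), J = [[-2.171799, -27.795537], [-3.801581, -26.767224]].
Δ = (3.1275, -0.3052), so (p, q)₂ = (-0.0562, -0.5909).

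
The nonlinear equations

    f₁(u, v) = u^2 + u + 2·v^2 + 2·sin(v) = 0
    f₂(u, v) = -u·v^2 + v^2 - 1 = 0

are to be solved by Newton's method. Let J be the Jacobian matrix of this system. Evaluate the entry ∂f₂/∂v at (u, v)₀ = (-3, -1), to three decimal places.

-8.000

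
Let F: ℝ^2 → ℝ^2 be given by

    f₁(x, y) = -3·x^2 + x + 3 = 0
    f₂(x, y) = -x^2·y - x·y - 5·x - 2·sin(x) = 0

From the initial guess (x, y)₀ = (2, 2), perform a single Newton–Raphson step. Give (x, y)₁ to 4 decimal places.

(1.3636, -0.4671)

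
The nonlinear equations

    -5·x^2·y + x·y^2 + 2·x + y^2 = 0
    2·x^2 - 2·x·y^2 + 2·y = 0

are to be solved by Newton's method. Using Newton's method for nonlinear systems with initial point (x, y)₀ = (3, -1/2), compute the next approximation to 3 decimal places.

At (3, -1/2): F = (29.500, 15.500).
Jacobian J = [[-10·x·y + y^2 + 2, -5·x^2 + 2·x·y + 2·y], [4·x - 2·y^2, -4·x·y + 2]].
At the point, J = [[17.250, -49.000], [11.500, 8.000]] (det J = 701.500).
Solving J·Δ = −F gives Δ = (-1.419, 0.102).
Then the next iterate is (x, y)₁ = (1.581, -0.398).

(1.581, -0.398)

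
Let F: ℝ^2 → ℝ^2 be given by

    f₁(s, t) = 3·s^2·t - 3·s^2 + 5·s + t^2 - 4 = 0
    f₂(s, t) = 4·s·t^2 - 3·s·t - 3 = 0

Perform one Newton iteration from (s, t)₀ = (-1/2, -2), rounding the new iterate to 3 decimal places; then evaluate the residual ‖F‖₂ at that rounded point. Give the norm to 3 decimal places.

At (-1/2, -2): F = (-4.750, -14.000).
Jacobian J = [[6·s·t - 6·s + 5, 3·s^2 + 2·t], [4·t^2 - 3·t, 8·s·t - 3·s]].
At the point, J = [[14.000, -3.250], [22.000, 9.500]] (det J = 204.500).
Solving J·Δ = −F gives Δ = (0.443, 0.447).
Then the next iterate is (s, t)₁ = (-0.057, -1.553).
Re-evaluating at (-0.057, -1.553): F = (-1.89808, -3.81546), so ‖F‖₂ = 4.262.

4.262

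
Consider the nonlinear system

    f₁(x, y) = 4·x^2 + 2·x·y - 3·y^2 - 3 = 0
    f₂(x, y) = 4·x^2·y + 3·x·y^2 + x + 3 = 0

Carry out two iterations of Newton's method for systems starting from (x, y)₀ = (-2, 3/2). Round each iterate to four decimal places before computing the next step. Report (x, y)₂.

(-0.3969, -0.3364)

At (-2, 3/2): F = (0.2500, 11.5000).
Jacobian J = [[8·x + 2·y, 2·x - 6·y], [8·x·y + 3·y^2 + 1, 4·x^2 + 6·x·y]].
At the point, J = [[-13.0000, -13.0000], [-16.2500, -2.0000]] (det J = -185.2500).
Solving J·Δ = −F gives Δ = (0.8043, -0.7851).
Then the next iterate is (x, y)₁ = (-1.1957, 0.7149).
Round to (-1.1957, 0.7149) and repeat: F = (-0.524064, 4.059364), J = [[-8.1358, -6.6808], [-4.305201, 0.589958]].
Δ = (0.7988, -1.0513), so (x, y)₂ = (-0.3969, -0.3364).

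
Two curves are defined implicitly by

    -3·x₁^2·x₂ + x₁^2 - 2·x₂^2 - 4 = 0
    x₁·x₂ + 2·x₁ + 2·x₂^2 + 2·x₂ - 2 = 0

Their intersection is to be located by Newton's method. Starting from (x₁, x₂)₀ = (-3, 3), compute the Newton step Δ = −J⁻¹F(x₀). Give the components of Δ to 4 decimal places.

(1.0526, -1.1148)

At (-3, 3): F = (-94.0000, 7.0000).
Jacobian J = [[-6·x₁·x₂ + 2·x₁, -3·x₁^2 - 4·x₂], [x₂ + 2, x₁ + 4·x₂ + 2]].
At the point, J = [[48.0000, -39.0000], [5.0000, 11.0000]] (det J = 723.0000).
Solving J·Δ = −F gives Δ = (1.0526, -1.1148).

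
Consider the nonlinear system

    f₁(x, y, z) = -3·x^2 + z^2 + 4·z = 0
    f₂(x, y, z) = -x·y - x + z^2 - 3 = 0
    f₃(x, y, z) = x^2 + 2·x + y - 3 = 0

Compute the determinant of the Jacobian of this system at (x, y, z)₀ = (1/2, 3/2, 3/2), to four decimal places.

J = [[-6·x, 0, 2·z + 4], [-y - 1, -x, 2·z], [2·x + 2, 1, 0]].
At the point, J = [[-3.0000, 0.0000, 7.0000], [-2.5000, -0.5000, 3.0000], [3.0000, 1.0000, 0.0000]].
det J = 2.0000.

2.0000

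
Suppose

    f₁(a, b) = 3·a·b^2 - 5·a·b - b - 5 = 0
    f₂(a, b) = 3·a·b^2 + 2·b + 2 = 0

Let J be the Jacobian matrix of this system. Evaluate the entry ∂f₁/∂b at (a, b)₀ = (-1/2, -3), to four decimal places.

10.5000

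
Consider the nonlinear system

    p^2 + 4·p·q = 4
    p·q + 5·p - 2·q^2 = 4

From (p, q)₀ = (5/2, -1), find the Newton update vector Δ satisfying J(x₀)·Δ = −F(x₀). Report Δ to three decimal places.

(-2.698, 1.045)

At (5/2, -1): F = (-7.750, 4.000).
Jacobian J = [[2·p + 4·q, 4·p], [q + 5, p - 4·q]].
At the point, J = [[1.000, 10.000], [4.000, 6.500]] (det J = -33.500).
Solving J·Δ = −F gives Δ = (-2.698, 1.045).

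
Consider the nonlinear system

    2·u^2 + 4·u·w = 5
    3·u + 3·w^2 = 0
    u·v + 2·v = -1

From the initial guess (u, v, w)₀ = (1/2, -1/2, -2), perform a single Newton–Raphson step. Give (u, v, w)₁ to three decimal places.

(-0.636, -0.627, -1.159)

At (1/2, -1/2, -2): F = (-8.500, 13.500, -0.250).
Jacobian J = [[4·u + 4·w, 0, 4·u], [3, 0, 6·w], [v, u + 2, 0]].
At the point, J = [[-6.000, 0.000, 2.000], [3.000, 0.000, -12.000], [-0.500, 2.500, 0.000]] (det J = -165.000).
Solving J·Δ = −F gives Δ = (-1.136, -0.127, 0.841).
Then the next iterate is (u, v, w)₁ = (-0.636, -0.627, -1.159).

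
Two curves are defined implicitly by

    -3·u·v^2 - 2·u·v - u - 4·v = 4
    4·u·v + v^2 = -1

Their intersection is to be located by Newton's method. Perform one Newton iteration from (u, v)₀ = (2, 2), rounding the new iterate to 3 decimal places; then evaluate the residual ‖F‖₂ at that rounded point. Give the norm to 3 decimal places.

7.075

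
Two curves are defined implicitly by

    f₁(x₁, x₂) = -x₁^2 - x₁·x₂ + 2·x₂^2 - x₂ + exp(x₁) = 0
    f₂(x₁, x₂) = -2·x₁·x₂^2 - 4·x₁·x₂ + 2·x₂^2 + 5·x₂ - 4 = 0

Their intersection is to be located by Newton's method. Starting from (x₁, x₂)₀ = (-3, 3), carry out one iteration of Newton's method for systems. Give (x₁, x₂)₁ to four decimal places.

At (-3, 3): F = (15.049787, 119.0000).
Jacobian J = [[-2·x₁ - x₂ + exp(x₁), -x₁ + 4·x₂ - 1], [-2·x₂^2 - 4·x₂, -4·x₁·x₂ - 4·x₁ + 4·x₂ + 5]].
At the point, J = [[3.049787, 14.0000], [-30.0000, 65.0000]] (det J = 618.236159).
Solving J·Δ = −F gives Δ = (1.1125, -1.3173).
Then the next iterate is (x₁, x₂)₁ = (-1.8875, 1.6827).

(-1.8875, 1.6827)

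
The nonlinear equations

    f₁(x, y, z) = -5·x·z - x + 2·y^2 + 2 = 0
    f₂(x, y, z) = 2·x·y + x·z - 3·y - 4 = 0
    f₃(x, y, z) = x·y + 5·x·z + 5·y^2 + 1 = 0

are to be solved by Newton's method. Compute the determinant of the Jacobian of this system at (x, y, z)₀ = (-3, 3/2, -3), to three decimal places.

J = [[-5·z - 1, 4·y, -5·x], [2·y + z, 2·x - 3, x], [y + 5·z, x + 10·y, 5·x]].
At the point, J = [[14.000, 6.000, 15.000], [0.000, -9.000, -3.000], [-13.500, 12.000, -15.000]].
det J = 814.500.

814.500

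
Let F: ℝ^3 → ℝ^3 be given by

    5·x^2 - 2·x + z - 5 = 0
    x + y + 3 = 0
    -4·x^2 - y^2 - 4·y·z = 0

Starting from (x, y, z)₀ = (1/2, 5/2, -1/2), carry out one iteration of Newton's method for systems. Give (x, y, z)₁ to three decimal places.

(1.767, -4.767, 0.948)

At (1/2, 5/2, -1/2): F = (-5.250, 6.000, -2.250).
Jacobian J = [[10·x - 2, 0, 1], [1, 1, 0], [-8·x, -2·y - 4·z, -4·y]].
At the point, J = [[3.000, 0.000, 1.000], [1.000, 1.000, 0.000], [-4.000, -3.000, -10.000]] (det J = -29.000).
Solving J·Δ = −F gives Δ = (1.267, -7.267, 1.448).
Then the next iterate is (x, y, z)₁ = (1.767, -4.767, 0.948).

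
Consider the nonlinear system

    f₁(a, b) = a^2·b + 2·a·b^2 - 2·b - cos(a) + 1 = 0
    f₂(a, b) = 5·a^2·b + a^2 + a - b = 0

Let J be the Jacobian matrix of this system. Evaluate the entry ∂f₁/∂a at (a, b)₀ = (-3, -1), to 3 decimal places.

∂f₁/∂a = 2·a·b + 2·b^2 + sin(a).
At (-3, -1) this is 7.859.

7.859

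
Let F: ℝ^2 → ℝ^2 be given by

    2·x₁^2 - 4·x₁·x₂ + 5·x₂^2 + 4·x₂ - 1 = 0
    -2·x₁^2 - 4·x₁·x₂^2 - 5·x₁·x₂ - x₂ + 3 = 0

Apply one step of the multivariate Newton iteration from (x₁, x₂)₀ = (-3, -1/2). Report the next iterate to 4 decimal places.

At (-3, -1/2): F = (10.2500, -19.0000).
Jacobian J = [[4·x₁ - 4·x₂, -4·x₁ + 10·x₂ + 4], [-4·x₁ - 4·x₂^2 - 5·x₂, -8·x₁·x₂ - 5·x₁ - 1]].
At the point, J = [[-10.0000, 11.0000], [13.5000, 2.0000]] (det J = -168.5000).
Solving J·Δ = −F gives Δ = (1.3620, 0.3064).
Then the next iterate is (x₁, x₂)₁ = (-1.6380, -0.1936).

(-1.6380, -0.1936)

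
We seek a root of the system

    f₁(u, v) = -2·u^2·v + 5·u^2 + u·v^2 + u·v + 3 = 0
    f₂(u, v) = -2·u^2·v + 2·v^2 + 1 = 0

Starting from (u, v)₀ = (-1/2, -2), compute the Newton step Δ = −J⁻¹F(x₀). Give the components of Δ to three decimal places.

(0.726, 0.835)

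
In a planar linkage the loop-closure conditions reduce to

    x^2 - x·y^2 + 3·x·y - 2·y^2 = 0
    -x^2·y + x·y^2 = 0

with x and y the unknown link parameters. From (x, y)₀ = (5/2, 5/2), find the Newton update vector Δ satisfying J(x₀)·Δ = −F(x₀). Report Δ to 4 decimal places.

(-0.3571, -0.3571)

At (5/2, 5/2): F = (-3.1250, 0.0000).
Jacobian J = [[2·x - y^2 + 3·y, -2·x·y + 3·x - 4·y], [-2·x·y + y^2, -x^2 + 2·x·y]].
At the point, J = [[6.2500, -15.0000], [-6.2500, 6.2500]] (det J = -54.6875).
Solving J·Δ = −F gives Δ = (-0.3571, -0.3571).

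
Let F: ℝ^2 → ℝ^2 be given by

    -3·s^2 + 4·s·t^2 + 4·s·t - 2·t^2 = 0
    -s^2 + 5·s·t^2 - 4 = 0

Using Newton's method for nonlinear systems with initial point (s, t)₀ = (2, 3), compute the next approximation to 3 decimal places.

At (2, 3): F = (66.000, 82.000).
Jacobian J = [[-6·s + 4·t^2 + 4·t, 8·s·t + 4·s - 4·t], [-2·s + 5·t^2, 10·s·t]].
At the point, J = [[36.000, 44.000], [41.000, 60.000]] (det J = 356.000).
Solving J·Δ = −F gives Δ = (-0.989, -0.691).
Then the next iterate is (s, t)₁ = (1.011, 2.309).

(1.011, 2.309)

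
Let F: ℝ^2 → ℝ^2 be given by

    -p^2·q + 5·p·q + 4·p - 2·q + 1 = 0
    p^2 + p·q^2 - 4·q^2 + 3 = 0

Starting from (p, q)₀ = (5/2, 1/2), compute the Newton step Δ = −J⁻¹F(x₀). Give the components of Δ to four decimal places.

(-2.0276, -1.1799)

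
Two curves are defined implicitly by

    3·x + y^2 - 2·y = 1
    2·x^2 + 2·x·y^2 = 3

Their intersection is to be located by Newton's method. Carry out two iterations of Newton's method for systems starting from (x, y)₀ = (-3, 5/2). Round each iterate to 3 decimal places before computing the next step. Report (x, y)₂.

(0.108, 2.439)

At (-3, 5/2): F = (-8.750, -22.500).
Jacobian J = [[3, 2·y - 2], [4·x + 2·y^2, 4·x·y]].
At the point, J = [[3.000, 3.000], [0.500, -30.000]] (det J = -91.500).
Solving J·Δ = −F gives Δ = (3.607, -0.690).
Then the next iterate is (x, y)₁ = (0.607, 1.810).
Round to (0.607, 1.810) and repeat: F = (0.47710, 1.71408), J = [[3.000, 1.620], [8.98020, 4.39468]].
Δ = (-0.499, 0.629), so (x, y)₂ = (0.108, 2.439).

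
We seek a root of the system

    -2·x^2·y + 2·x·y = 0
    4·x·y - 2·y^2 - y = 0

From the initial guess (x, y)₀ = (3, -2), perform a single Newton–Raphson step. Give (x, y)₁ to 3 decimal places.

At (3, -2): F = (24.000, -30.000).
Jacobian J = [[-4·x·y + 2·y, -2·x^2 + 2·x], [4·y, 4·x - 4·y - 1]].
At the point, J = [[20.000, -12.000], [-8.000, 19.000]] (det J = 284.000).
Solving J·Δ = −F gives Δ = (-0.338, 1.437).
Then the next iterate is (x, y)₁ = (2.662, -0.563).

(2.662, -0.563)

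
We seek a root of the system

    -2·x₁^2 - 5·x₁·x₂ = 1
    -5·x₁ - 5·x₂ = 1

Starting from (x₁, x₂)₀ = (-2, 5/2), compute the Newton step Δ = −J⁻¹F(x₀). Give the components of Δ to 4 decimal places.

(0.6207, -1.3207)

At (-2, 5/2): F = (16.0000, -3.5000).
Jacobian J = [[-4·x₁ - 5·x₂, -5·x₁], [-5, -5]].
At the point, J = [[-4.5000, 10.0000], [-5.0000, -5.0000]] (det J = 72.5000).
Solving J·Δ = −F gives Δ = (0.6207, -1.3207).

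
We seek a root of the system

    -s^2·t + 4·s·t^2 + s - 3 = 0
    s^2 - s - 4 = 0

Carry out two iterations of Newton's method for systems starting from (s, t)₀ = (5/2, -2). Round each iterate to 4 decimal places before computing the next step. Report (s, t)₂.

(2.5616, -0.3224)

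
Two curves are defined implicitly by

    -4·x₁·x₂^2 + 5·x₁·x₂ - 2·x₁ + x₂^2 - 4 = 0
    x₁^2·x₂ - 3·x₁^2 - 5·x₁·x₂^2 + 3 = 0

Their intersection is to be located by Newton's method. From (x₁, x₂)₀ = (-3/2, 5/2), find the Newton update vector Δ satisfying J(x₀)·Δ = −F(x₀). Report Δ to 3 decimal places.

(1.599, -0.029)

At (-3/2, 5/2): F = (24.000, 48.750).
Jacobian J = [[-4·x₂^2 + 5·x₂ - 2, -8·x₁·x₂ + 5·x₁ + 2·x₂], [2·x₁·x₂ - 6·x₁ - 5·x₂^2, x₁^2 - 10·x₁·x₂]].
At the point, J = [[-14.500, 27.500], [-29.750, 39.750]] (det J = 241.750).
Solving J·Δ = −F gives Δ = (1.599, -0.029).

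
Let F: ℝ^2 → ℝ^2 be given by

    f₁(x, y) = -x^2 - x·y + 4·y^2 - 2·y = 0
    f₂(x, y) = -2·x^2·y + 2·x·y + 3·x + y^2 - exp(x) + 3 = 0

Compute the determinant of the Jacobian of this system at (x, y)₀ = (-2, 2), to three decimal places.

J = [[-2·x - y, -x + 8·y - 2], [-4·x·y + 2·y - exp(x) + 3, -2·x^2 + 2·x + 2·y]].
At the point, J = [[2.000, 16.000], [22.86466, -8.000]].
det J = -381.835.

-381.835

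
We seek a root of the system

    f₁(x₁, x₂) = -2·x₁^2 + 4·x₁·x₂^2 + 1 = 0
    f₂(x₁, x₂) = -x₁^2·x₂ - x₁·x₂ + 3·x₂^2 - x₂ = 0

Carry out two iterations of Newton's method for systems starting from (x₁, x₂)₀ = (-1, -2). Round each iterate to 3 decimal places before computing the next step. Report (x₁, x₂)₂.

(-0.931, -0.401)

At (-1, -2): F = (-17.000, 14.000).
Jacobian J = [[-4·x₁ + 4·x₂^2, 8·x₁·x₂], [-2·x₁·x₂ - x₂, -x₁^2 - x₁ + 6·x₂ - 1]].
At the point, J = [[20.000, 16.000], [-2.000, -13.000]] (det J = -228.000).
Solving J·Δ = −F gives Δ = (-0.013, 1.079).
Then the next iterate is (x₁, x₂)₁ = (-1.013, -0.921).
Round to (-1.013, -0.921) and repeat: F = (-4.48941, 3.47785), J = [[7.44496, 7.46378], [-0.94495, -6.53917]].
Δ = (0.082, 0.520), so (x₁, x₂)₂ = (-0.931, -0.401).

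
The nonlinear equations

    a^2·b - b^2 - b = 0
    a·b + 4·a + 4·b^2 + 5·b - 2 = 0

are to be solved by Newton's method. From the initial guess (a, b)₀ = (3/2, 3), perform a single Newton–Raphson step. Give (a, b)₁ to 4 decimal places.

(1.1019, 1.1405)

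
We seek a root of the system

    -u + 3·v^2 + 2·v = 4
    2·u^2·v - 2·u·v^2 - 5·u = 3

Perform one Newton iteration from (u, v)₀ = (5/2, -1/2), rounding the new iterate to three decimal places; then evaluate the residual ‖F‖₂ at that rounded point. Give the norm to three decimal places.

At (5/2, -1/2): F = (-6.750, -23.000).
Jacobian J = [[-1, 6·v + 2], [4·u·v - 2·v^2 - 5, 2·u^2 - 4·u·v]].
At the point, J = [[-1.000, -1.000], [-10.500, 17.500]] (det J = -28.000).
Solving J·Δ = −F gives Δ = (-5.040, -1.710).
Then the next iterate is (u, v)₁ = (-2.540, -2.210).
Re-evaluating at (-2.540, -2.210): F = (8.77230, 5.99516), so ‖F‖₂ = 10.625.

10.625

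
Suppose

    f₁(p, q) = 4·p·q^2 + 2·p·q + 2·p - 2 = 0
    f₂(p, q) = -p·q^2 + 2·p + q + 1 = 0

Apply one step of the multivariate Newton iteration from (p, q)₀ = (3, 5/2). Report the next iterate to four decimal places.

At (3, 5/2): F = (94.0000, -9.2500).
Jacobian J = [[4·q^2 + 2·q + 2, 8·p·q + 2·p], [-q^2 + 2, -2·p·q + 1]].
At the point, J = [[32.0000, 66.0000], [-4.2500, -14.0000]] (det J = -167.5000).
Solving J·Δ = −F gives Δ = (-4.2119, 0.6179).
Then the next iterate is (p, q)₁ = (-1.2119, 3.1179).

(-1.2119, 3.1179)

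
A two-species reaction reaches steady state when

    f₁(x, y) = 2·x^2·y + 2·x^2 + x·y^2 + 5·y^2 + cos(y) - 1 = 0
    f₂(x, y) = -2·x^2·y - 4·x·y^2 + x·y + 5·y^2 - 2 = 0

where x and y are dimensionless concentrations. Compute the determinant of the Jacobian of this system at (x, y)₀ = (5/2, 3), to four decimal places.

J = [[4·x·y + 4·x + y^2, 2·x^2 + 2·x·y + 10·y - sin(y)], [-4·x·y - 4·y^2 + y, -2·x^2 - 8·x·y + x + 10·y]].
At the point, J = [[49.0000, 57.358880], [-63.0000, -40.0000]].
det J = 1653.6094.

1653.6094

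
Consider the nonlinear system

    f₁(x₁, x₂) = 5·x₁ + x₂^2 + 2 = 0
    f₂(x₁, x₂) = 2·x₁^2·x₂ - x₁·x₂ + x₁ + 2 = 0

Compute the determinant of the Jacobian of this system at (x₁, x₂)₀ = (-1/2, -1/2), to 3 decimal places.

7.500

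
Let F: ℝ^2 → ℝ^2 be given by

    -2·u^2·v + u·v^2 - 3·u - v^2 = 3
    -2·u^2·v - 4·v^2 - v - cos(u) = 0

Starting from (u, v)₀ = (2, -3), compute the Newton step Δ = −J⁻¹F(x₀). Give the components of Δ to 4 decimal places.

(-0.3003, 1.0709)

At (2, -3): F = (24.0000, -8.583853).
Jacobian J = [[-4·u·v + v^2 - 3, -2·u^2 + 2·u·v - 2·v], [-4·u·v + sin(u), -2·u^2 - 8·v - 1]].
At the point, J = [[30.0000, -14.0000], [24.909297, 15.0000]] (det J = 798.730164).
Solving J·Δ = −F gives Δ = (-0.3003, 1.0709).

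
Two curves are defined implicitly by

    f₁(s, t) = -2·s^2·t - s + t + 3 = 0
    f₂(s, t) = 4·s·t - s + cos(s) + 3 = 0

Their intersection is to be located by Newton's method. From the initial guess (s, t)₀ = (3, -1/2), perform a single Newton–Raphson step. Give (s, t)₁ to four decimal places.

(5.5496, 0.7499)

At (3, -1/2): F = (8.5000, -6.989992).
Jacobian J = [[-4·s·t - 1, -2·s^2 + 1], [4·t - sin(s) - 1, 4·s]].
At the point, J = [[5.0000, -17.0000], [-3.141120, 12.0000]] (det J = 6.600960).
Solving J·Δ = −F gives Δ = (2.5496, 1.2499).
Then the next iterate is (s, t)₁ = (5.5496, 0.7499).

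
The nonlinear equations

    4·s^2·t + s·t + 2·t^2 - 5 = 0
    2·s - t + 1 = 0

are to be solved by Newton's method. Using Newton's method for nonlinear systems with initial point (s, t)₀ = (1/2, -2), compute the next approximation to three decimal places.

(-0.630, -0.261)

At (1/2, -2): F = (0.000, 4.000).
Jacobian J = [[8·s·t + t, 4·s^2 + s + 4·t], [2, -1]].
At the point, J = [[-10.000, -6.500], [2.000, -1.000]] (det J = 23.000).
Solving J·Δ = −F gives Δ = (-1.130, 1.739).
Then the next iterate is (s, t)₁ = (-0.630, -0.261).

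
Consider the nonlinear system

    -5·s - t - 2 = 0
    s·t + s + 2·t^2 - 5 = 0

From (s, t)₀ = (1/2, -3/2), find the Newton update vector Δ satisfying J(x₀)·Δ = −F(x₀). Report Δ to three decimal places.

(-0.583, -0.083)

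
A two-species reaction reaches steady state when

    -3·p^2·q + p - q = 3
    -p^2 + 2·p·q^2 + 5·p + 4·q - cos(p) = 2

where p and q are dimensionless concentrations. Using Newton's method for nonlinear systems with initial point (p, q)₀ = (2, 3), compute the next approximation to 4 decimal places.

At (2, 3): F = (-40.0000, 52.416147).
Jacobian J = [[-6·p·q + 1, -3·p^2 - 1], [-2·p + 2·q^2 + sin(p) + 5, 4·p·q + 4]].
At the point, J = [[-35.0000, -13.0000], [19.909297, 28.0000]] (det J = -721.179133).
Solving J·Δ = −F gives Δ = (-0.6082, -1.4396).
Then the next iterate is (p, q)₁ = (1.3918, 1.5604).

(1.3918, 1.5604)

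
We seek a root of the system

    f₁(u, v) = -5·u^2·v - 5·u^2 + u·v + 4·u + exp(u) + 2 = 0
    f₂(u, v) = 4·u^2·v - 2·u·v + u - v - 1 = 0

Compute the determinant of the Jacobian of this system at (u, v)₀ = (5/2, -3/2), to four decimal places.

-231.0326

J = [[-10·u·v - 10·u + v + exp(u) + 4, -5·u^2 + u], [8·u·v - 2·v + 1, 4·u^2 - 2·u - 1]].
At the point, J = [[27.182494, -28.7500], [-26.0000, 19.0000]].
det J = -231.0326.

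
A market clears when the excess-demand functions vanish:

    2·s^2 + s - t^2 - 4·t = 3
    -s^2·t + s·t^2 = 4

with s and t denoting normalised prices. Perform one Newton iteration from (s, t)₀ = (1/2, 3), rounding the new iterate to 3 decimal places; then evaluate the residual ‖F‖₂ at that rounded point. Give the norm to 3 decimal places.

5.173

At (1/2, 3): F = (-23.000, -0.250).
Jacobian J = [[4·s + 1, -2·t - 4], [-2·s·t + t^2, -s^2 + 2·s·t]].
At the point, J = [[3.000, -10.000], [6.000, 2.750]] (det J = 68.250).
Solving J·Δ = −F gives Δ = (0.963, -2.011).
Then the next iterate is (s, t)₁ = (1.463, 0.989).
Re-evaluating at (1.463, 0.989): F = (-2.19038, -4.68583), so ‖F‖₂ = 5.173.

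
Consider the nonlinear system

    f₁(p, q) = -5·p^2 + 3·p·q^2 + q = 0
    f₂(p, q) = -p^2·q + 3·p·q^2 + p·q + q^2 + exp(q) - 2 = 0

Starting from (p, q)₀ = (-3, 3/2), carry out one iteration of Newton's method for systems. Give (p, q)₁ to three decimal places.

(-1.397, 1.314)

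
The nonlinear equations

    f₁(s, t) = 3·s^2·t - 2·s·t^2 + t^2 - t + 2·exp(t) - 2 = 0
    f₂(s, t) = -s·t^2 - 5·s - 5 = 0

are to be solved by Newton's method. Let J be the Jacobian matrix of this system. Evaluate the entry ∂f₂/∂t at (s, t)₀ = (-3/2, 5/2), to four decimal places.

∂f₂/∂t = -2·s·t.
At (-3/2, 5/2) this is 7.5000.

7.5000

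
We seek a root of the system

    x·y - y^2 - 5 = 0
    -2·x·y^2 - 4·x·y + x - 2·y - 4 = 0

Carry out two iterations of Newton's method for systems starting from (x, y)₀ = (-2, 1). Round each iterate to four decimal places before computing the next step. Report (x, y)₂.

(-7.1823, -4.2611)

At (-2, 1): F = (-8.0000, 4.0000).
Jacobian J = [[y, x - 2·y], [-2·y^2 - 4·y + 1, -4·x·y - 4·x - 2]].
At the point, J = [[1.0000, -4.0000], [-5.0000, 14.0000]] (det J = -6.0000).
Solving J·Δ = −F gives Δ = (-16.0000, -6.0000).
Then the next iterate is (x, y)₁ = (-18.0000, -5.0000).
Round to (-18.0000, -5.0000) and repeat: F = (60.0000, 528.0000), J = [[-5.0000, -8.0000], [-29.0000, -290.0000]].
Δ = (10.8177, 0.7389), so (x, y)₂ = (-7.1823, -4.2611).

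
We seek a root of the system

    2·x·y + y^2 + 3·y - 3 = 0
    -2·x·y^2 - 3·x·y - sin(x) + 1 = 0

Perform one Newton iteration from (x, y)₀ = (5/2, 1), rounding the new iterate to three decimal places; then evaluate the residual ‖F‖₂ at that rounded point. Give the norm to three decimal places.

0.674

At (5/2, 1): F = (6.000, -12.09847).
Jacobian J = [[2·y, 2·x + 2·y + 3], [-2·y^2 - 3·y - cos(x), -4·x·y - 3·x]].
At the point, J = [[2.000, 10.000], [-4.19886, -17.500]] (det J = 6.98856).
Solving J·Δ = −F gives Δ = (-2.287, -0.143).
Then the next iterate is (x, y)₁ = (0.213, 0.857).
Re-evaluating at (0.213, 0.857): F = (0.67053, -0.07189), so ‖F‖₂ = 0.674.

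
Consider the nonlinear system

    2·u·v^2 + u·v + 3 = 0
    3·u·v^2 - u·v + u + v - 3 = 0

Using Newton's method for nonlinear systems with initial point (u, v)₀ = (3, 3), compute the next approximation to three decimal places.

At (3, 3): F = (66.000, 75.000).
Jacobian J = [[2·v^2 + v, 4·u·v + u], [3·v^2 - v + 1, 6·u·v - u + 1]].
At the point, J = [[21.000, 39.000], [25.000, 52.000]] (det J = 117.000).
Solving J·Δ = −F gives Δ = (-4.333, 0.641).
Then the next iterate is (u, v)₁ = (-1.333, 3.641).

(-1.333, 3.641)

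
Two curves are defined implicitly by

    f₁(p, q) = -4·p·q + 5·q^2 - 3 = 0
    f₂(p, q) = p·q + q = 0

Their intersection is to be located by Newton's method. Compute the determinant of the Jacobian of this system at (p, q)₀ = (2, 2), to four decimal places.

-48.0000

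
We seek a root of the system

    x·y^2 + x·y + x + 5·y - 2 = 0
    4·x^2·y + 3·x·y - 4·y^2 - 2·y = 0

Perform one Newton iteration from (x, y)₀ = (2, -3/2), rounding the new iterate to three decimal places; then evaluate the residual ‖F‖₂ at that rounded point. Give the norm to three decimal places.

At (2, -3/2): F = (-6.000, -39.000).
Jacobian J = [[y^2 + y + 1, 2·x·y + x + 5], [8·x·y + 3·y, 4·x^2 + 3·x - 8·y - 2]].
At the point, J = [[1.750, 1.000], [-28.500, 32.000]] (det J = 84.500).
Solving J·Δ = −F gives Δ = (1.811, 2.831).
Then the next iterate is (x, y)₁ = (3.811, 1.331).
Re-evaluating at (3.811, 1.331): F = (20.28986, 82.79337), so ‖F‖₂ = 85.243.

85.243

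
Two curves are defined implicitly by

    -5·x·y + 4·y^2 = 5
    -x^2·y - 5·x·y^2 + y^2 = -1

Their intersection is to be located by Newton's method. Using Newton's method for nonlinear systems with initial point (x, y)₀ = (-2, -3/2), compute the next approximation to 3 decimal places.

(-0.492, -1.345)

At (-2, -3/2): F = (-11.000, 31.750).
Jacobian J = [[-5·y, -5·x + 8·y], [-2·x·y - 5·y^2, -x^2 - 10·x·y + 2·y]].
At the point, J = [[7.500, -2.000], [-17.250, -37.000]] (det J = -312.000).
Solving J·Δ = −F gives Δ = (1.508, 0.155).
Then the next iterate is (x, y)₁ = (-0.492, -1.345).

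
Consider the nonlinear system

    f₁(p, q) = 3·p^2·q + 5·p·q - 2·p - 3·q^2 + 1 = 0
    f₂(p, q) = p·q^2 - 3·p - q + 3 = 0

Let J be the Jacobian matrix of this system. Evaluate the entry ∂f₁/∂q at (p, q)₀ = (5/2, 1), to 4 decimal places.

25.2500

∂f₁/∂q = 3·p^2 + 5·p - 6·q.
At (5/2, 1) this is 25.2500.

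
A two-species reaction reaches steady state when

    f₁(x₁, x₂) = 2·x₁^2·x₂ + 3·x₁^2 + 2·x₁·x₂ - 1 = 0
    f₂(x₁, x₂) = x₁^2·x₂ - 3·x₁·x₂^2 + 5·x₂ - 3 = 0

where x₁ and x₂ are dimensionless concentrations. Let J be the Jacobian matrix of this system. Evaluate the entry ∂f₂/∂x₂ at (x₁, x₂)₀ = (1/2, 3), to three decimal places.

∂f₂/∂x₂ = x₁^2 - 6·x₁·x₂ + 5.
At (1/2, 3) this is -3.750.

-3.750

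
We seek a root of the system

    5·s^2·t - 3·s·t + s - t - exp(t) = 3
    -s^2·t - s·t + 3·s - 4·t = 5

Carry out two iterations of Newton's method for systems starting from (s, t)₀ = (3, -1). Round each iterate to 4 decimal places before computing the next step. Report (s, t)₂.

At (3, -1): F = (-35.367879, 20.0000).
Jacobian J = [[10·s·t - 3·t + 1, 5·s^2 - 3·s - exp(t) - 1], [-2·s·t - t + 3, -s^2 - s - 4]].
At the point, J = [[-26.0000, 34.632121], [10.0000, -16.0000]] (det J = 69.678794).
Solving J·Δ = −F gives Δ = (1.8192, 2.3870).
Then the next iterate is (s, t)₁ = (4.8192, 1.3870).
Round to (4.8192, 1.3870) and repeat: F = (137.439901, -34.987274), J = [[63.681304, 96.663020], [-11.755461, -32.043889]].
Δ = (-1.1303, -0.6772), so (s, t)₂ = (3.6889, 0.7098).

(3.6889, 0.7098)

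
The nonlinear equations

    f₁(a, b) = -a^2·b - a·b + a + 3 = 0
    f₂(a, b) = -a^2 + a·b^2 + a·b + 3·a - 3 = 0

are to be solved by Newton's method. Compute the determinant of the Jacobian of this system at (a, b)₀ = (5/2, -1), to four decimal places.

J = [[-2·a·b - b + 1, -a^2 - a], [-2·a + b^2 + b + 3, 2·a·b + a]].
At the point, J = [[7.0000, -8.7500], [-2.0000, -2.5000]].
det J = -35.0000.

-35.0000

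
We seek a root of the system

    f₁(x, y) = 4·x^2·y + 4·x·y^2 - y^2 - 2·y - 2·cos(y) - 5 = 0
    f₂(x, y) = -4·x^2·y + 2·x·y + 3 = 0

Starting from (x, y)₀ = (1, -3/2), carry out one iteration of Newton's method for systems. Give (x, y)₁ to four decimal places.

(0.3473, -1.4370)

At (1, -3/2): F = (-1.391474, 6.0000).
Jacobian J = [[8·x·y + 4·y^2, 4·x^2 + 8·x·y - 2·y + 2·sin(y) - 2], [-8·x·y + 2·y, -4·x^2 + 2·x]].
At the point, J = [[-3.0000, -8.994990], [9.0000, -2.0000]] (det J = 86.954910).
Solving J·Δ = −F gives Δ = (-0.6527, 0.0630).
Then the next iterate is (x, y)₁ = (0.3473, -1.4370).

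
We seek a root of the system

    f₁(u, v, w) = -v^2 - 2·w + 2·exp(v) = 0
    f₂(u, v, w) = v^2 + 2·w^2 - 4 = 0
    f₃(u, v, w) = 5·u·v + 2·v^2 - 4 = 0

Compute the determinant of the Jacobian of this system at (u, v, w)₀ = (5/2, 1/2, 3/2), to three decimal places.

39.462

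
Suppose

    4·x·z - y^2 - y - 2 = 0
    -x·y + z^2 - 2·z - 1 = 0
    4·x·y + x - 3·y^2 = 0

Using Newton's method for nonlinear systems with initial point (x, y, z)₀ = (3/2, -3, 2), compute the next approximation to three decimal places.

(-1.696, -2.652, 5.304)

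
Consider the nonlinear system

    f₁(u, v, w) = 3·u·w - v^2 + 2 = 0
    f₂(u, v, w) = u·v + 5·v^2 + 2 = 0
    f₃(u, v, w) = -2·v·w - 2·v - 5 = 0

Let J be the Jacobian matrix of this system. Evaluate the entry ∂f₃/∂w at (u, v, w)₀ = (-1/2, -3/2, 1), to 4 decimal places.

3.0000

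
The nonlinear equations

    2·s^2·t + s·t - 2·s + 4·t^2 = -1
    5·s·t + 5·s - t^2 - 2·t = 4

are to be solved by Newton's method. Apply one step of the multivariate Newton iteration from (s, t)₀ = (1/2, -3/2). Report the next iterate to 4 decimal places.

(0.0373, -0.5448)

At (1/2, -3/2): F = (7.5000, -4.5000).
Jacobian J = [[4·s·t + t - 2, 2·s^2 + s + 8·t], [5·t + 5, 5·s - 2·t - 2]].
At the point, J = [[-6.5000, -11.0000], [-2.5000, 3.5000]] (det J = -50.2500).
Solving J·Δ = −F gives Δ = (-0.4627, 0.9552).
Then the next iterate is (s, t)₁ = (0.0373, -0.5448).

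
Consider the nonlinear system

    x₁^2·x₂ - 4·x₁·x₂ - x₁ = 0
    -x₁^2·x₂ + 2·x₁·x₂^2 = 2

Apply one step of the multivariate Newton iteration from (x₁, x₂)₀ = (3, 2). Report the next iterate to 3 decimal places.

(6.727, 2.727)

At (3, 2): F = (-9.000, 4.000).
Jacobian J = [[2·x₁·x₂ - 4·x₂ - 1, x₁^2 - 4·x₁], [-2·x₁·x₂ + 2·x₂^2, -x₁^2 + 4·x₁·x₂]].
At the point, J = [[3.000, -3.000], [-4.000, 15.000]] (det J = 33.000).
Solving J·Δ = −F gives Δ = (3.727, 0.727).
Then the next iterate is (x₁, x₂)₁ = (6.727, 2.727).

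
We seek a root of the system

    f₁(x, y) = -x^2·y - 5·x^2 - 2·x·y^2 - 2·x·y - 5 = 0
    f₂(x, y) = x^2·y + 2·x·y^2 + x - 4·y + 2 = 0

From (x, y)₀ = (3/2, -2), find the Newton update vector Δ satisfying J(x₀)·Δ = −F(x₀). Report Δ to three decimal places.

(-0.731, 1.222)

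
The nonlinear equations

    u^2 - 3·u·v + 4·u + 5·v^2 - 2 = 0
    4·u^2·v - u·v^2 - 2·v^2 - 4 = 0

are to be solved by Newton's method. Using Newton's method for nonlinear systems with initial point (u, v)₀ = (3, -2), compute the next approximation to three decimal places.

(3.667, 0.333)

At (3, -2): F = (57.000, -96.000).
Jacobian J = [[2·u - 3·v + 4, -3·u + 10·v], [8·u·v - v^2, 4·u^2 - 2·u·v - 4·v]].
At the point, J = [[16.000, -29.000], [-52.000, 56.000]] (det J = -612.000).
Solving J·Δ = −F gives Δ = (0.667, 2.333).
Then the next iterate is (u, v)₁ = (3.667, 0.333).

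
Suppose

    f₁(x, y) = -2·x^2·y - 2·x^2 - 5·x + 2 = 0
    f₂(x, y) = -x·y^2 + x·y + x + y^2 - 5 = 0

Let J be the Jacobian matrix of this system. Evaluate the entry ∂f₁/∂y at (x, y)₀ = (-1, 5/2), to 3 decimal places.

∂f₁/∂y = -2·x^2.
At (-1, 5/2) this is -2.000.

-2.000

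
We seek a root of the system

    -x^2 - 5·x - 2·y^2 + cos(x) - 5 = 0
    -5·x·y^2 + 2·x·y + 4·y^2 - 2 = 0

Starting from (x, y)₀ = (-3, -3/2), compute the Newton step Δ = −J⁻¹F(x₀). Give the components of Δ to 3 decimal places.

(1.149, 0.530)

At (-3, -3/2): F = (-4.48999, 49.750).
Jacobian J = [[-2·x - sin(x) - 5, -4·y], [-5·y^2 + 2·y, -10·x·y + 2·x + 8·y]].
At the point, J = [[1.14112, 6.000], [-14.250, -63.000]] (det J = 13.60944).
Solving J·Δ = −F gives Δ = (1.149, 0.530).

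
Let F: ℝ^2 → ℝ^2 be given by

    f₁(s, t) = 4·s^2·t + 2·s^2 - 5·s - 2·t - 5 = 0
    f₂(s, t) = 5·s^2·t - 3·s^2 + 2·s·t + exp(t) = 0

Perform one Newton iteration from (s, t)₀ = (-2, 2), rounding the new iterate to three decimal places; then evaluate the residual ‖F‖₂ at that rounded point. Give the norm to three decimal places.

13.340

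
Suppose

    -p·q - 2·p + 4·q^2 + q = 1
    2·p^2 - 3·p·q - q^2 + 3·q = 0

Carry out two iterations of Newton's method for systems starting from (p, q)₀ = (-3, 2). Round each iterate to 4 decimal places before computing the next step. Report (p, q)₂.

At (-3, 2): F = (29.0000, 38.0000).
Jacobian J = [[-q - 2, -p + 8·q + 1], [4·p - 3·q, -3·p - 2·q + 3]].
At the point, J = [[-4.0000, 20.0000], [-18.0000, 8.0000]] (det J = 328.0000).
Solving J·Δ = −F gives Δ = (1.6098, -1.1280).
Then the next iterate is (p, q)₁ = (-1.3902, 0.8720).
Round to (-1.3902, 0.8720) and repeat: F = (6.906190, 9.357691), J = [[-2.8720, 9.3662], [-8.1768, 5.4266]].
Δ = (0.8224, -0.4852), so (p, q)₂ = (-0.5678, 0.3868).

(-0.5678, 0.3868)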